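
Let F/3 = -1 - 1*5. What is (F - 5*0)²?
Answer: 324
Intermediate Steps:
F = -18 (F = 3*(-1 - 1*5) = 3*(-1 - 5) = 3*(-6) = -18)
(F - 5*0)² = (-18 - 5*0)² = (-18 + 0)² = (-18)² = 324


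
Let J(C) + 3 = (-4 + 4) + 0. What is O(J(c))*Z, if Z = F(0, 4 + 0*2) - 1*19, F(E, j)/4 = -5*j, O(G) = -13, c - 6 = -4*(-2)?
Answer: 1287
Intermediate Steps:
c = 14 (c = 6 - 4*(-2) = 6 + 8 = 14)
J(C) = -3 (J(C) = -3 + ((-4 + 4) + 0) = -3 + (0 + 0) = -3 + 0 = -3)
F(E, j) = -20*j (F(E, j) = 4*(-5*j) = -20*j)
Z = -99 (Z = -20*(4 + 0*2) - 1*19 = -20*(4 + 0) - 19 = -20*4 - 19 = -80 - 19 = -99)
O(J(c))*Z = -13*(-99) = 1287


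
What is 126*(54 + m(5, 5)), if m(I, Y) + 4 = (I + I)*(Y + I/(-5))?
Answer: 11340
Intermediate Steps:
m(I, Y) = -4 + 2*I*(Y - I/5) (m(I, Y) = -4 + (I + I)*(Y + I/(-5)) = -4 + (2*I)*(Y + I*(-⅕)) = -4 + (2*I)*(Y - I/5) = -4 + 2*I*(Y - I/5))
126*(54 + m(5, 5)) = 126*(54 + (-4 - ⅖*5² + 2*5*5)) = 126*(54 + (-4 - ⅖*25 + 50)) = 126*(54 + (-4 - 10 + 50)) = 126*(54 + 36) = 126*90 = 11340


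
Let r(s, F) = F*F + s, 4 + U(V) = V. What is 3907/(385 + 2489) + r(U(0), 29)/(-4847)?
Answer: 16531691/13930278 ≈ 1.1867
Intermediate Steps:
U(V) = -4 + V
r(s, F) = s + F² (r(s, F) = F² + s = s + F²)
3907/(385 + 2489) + r(U(0), 29)/(-4847) = 3907/(385 + 2489) + ((-4 + 0) + 29²)/(-4847) = 3907/2874 + (-4 + 841)*(-1/4847) = 3907*(1/2874) + 837*(-1/4847) = 3907/2874 - 837/4847 = 16531691/13930278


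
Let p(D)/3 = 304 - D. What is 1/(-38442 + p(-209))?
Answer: -1/36903 ≈ -2.7098e-5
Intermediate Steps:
p(D) = 912 - 3*D (p(D) = 3*(304 - D) = 912 - 3*D)
1/(-38442 + p(-209)) = 1/(-38442 + (912 - 3*(-209))) = 1/(-38442 + (912 + 627)) = 1/(-38442 + 1539) = 1/(-36903) = -1/36903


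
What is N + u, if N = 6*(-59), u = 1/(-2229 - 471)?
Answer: -955801/2700 ≈ -354.00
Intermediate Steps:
u = -1/2700 (u = 1/(-2700) = -1/2700 ≈ -0.00037037)
N = -354
N + u = -354 - 1/2700 = -955801/2700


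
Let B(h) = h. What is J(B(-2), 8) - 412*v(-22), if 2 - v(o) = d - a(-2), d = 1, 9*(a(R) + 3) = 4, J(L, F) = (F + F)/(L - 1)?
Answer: 5720/9 ≈ 635.56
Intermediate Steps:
J(L, F) = 2*F/(-1 + L) (J(L, F) = (2*F)/(-1 + L) = 2*F/(-1 + L))
a(R) = -23/9 (a(R) = -3 + (⅑)*4 = -3 + 4/9 = -23/9)
v(o) = -14/9 (v(o) = 2 - (1 - 1*(-23/9)) = 2 - (1 + 23/9) = 2 - 1*32/9 = 2 - 32/9 = -14/9)
J(B(-2), 8) - 412*v(-22) = 2*8/(-1 - 2) - 412*(-14/9) = 2*8/(-3) + 5768/9 = 2*8*(-⅓) + 5768/9 = -16/3 + 5768/9 = 5720/9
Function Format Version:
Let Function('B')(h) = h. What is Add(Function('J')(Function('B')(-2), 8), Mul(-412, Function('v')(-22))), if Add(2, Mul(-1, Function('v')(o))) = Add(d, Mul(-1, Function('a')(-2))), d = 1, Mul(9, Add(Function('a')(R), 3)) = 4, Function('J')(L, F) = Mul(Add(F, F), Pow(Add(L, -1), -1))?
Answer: Rational(5720, 9) ≈ 635.56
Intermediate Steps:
Function('J')(L, F) = Mul(2, F, Pow(Add(-1, L), -1)) (Function('J')(L, F) = Mul(Mul(2, F), Pow(Add(-1, L), -1)) = Mul(2, F, Pow(Add(-1, L), -1)))
Function('a')(R) = Rational(-23, 9) (Function('a')(R) = Add(-3, Mul(Rational(1, 9), 4)) = Add(-3, Rational(4, 9)) = Rational(-23, 9))
Function('v')(o) = Rational(-14, 9) (Function('v')(o) = Add(2, Mul(-1, Add(1, Mul(-1, Rational(-23, 9))))) = Add(2, Mul(-1, Add(1, Rational(23, 9)))) = Add(2, Mul(-1, Rational(32, 9))) = Add(2, Rational(-32, 9)) = Rational(-14, 9))
Add(Function('J')(Function('B')(-2), 8), Mul(-412, Function('v')(-22))) = Add(Mul(2, 8, Pow(Add(-1, -2), -1)), Mul(-412, Rational(-14, 9))) = Add(Mul(2, 8, Pow(-3, -1)), Rational(5768, 9)) = Add(Mul(2, 8, Rational(-1, 3)), Rational(5768, 9)) = Add(Rational(-16, 3), Rational(5768, 9)) = Rational(5720, 9)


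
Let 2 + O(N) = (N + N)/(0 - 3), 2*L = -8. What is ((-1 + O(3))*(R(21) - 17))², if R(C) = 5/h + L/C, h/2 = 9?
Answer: 113529025/15876 ≈ 7151.0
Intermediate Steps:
h = 18 (h = 2*9 = 18)
L = -4 (L = (½)*(-8) = -4)
R(C) = 5/18 - 4/C
O(N) = -2 - 2*N/3 (O(N) = -2 + (N + N)/(0 - 3) = -2 + (2*N)/(-3) = -2 + (2*N)*(-⅓) = -2 - 2*N/3)
((-1 + O(3))*(R(21) - 17))² = ((-1 + (-2 - ⅔*3))*((5/18 - 4/21) - 17))² = ((-1 + (-2 - 2))*((5/18 - 4*1/21) - 17))² = ((-1 - 4)*((5/18 - 4/21) - 17))² = (-5*(11/126 - 17))² = (-5*(-2131/126))² = (10655/126)² = 113529025/15876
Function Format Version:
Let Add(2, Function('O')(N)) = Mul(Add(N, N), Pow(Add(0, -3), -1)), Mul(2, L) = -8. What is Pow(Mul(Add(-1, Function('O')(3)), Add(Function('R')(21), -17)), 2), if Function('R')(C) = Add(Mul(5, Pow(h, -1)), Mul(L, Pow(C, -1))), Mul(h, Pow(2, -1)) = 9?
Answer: Rational(113529025, 15876) ≈ 7151.0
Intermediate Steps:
h = 18 (h = Mul(2, 9) = 18)
L = -4 (L = Mul(Rational(1, 2), -8) = -4)
Function('R')(C) = Add(Rational(5, 18), Mul(-4, Pow(C, -1))) (Function('R')(C) = Add(Mul(5, Pow(18, -1)), Mul(-4, Pow(C, -1))) = Add(Mul(5, Rational(1, 18)), Mul(-4, Pow(C, -1))) = Add(Rational(5, 18), Mul(-4, Pow(C, -1))))
Function('O')(N) = Add(-2, Mul(Rational(-2, 3), N)) (Function('O')(N) = Add(-2, Mul(Add(N, N), Pow(Add(0, -3), -1))) = Add(-2, Mul(Mul(2, N), Pow(-3, -1))) = Add(-2, Mul(Mul(2, N), Rational(-1, 3))) = Add(-2, Mul(Rational(-2, 3), N)))
Pow(Mul(Add(-1, Function('O')(3)), Add(Function('R')(21), -17)), 2) = Pow(Mul(Add(-1, Add(-2, Mul(Rational(-2, 3), 3))), Add(Add(Rational(5, 18), Mul(-4, Pow(21, -1))), -17)), 2) = Pow(Mul(Add(-1, Add(-2, -2)), Add(Add(Rational(5, 18), Mul(-4, Rational(1, 21))), -17)), 2) = Pow(Mul(Add(-1, -4), Add(Add(Rational(5, 18), Rational(-4, 21)), -17)), 2) = Pow(Mul(-5, Add(Rational(11, 126), -17)), 2) = Pow(Mul(-5, Rational(-2131, 126)), 2) = Pow(Rational(10655, 126), 2) = Rational(113529025, 15876)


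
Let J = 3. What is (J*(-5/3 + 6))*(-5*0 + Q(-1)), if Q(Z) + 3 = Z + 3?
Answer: -13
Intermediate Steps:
Q(Z) = Z (Q(Z) = -3 + (Z + 3) = -3 + (3 + Z) = Z)
(J*(-5/3 + 6))*(-5*0 + Q(-1)) = (3*(-5/3 + 6))*(-5*0 - 1) = (3*(-5*1/3 + 6))*(0 - 1) = (3*(-5/3 + 6))*(-1) = (3*(13/3))*(-1) = 13*(-1) = -13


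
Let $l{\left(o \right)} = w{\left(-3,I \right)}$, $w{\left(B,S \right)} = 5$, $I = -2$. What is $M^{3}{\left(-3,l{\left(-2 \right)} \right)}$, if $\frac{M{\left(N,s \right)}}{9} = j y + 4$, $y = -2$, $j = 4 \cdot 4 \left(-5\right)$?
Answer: $3215578176$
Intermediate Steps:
$j = -80$ ($j = 16 \left(-5\right) = -80$)
$l{\left(o \right)} = 5$
$M{\left(N,s \right)} = 1476$ ($M{\left(N,s \right)} = 9 \left(\left(-80\right) \left(-2\right) + 4\right) = 9 \left(160 + 4\right) = 9 \cdot 164 = 1476$)
$M^{3}{\left(-3,l{\left(-2 \right)} \right)} = 1476^{3} = 3215578176$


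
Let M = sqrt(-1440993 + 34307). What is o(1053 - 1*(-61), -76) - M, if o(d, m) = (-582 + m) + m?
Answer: -734 - I*sqrt(1406686) ≈ -734.0 - 1186.0*I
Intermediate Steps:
M = I*sqrt(1406686) (M = sqrt(-1406686) = I*sqrt(1406686) ≈ 1186.0*I)
o(d, m) = -582 + 2*m
o(1053 - 1*(-61), -76) - M = (-582 + 2*(-76)) - I*sqrt(1406686) = (-582 - 152) - I*sqrt(1406686) = -734 - I*sqrt(1406686)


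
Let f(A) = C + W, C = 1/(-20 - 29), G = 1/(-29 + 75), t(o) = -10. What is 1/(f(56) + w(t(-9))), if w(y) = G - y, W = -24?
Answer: -2254/31553 ≈ -0.071435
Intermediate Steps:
G = 1/46 ≈ 0.021739
C = -1/49 (C = 1/(-49) = -1/49 ≈ -0.020408)
w(y) = 1/46 - y
f(A) = -1177/49 (f(A) = -1/49 - 24 = -1177/49)
1/(f(56) + w(t(-9))) = 1/(-1177/49 + (1/46 - 1*(-10))) = 1/(-1177/49 + (1/46 + 10)) = 1/(-1177/49 + 461/46) = 1/(-31553/2254) = -2254/31553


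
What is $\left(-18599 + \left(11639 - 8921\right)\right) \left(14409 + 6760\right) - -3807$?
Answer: $-336181082$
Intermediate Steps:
$\left(-18599 + \left(11639 - 8921\right)\right) \left(14409 + 6760\right) - -3807 = \left(-18599 + \left(11639 - 8921\right)\right) 21169 + 3807 = \left(-18599 + 2718\right) 21169 + 3807 = \left(-15881\right) 21169 + 3807 = -336184889 + 3807 = -336181082$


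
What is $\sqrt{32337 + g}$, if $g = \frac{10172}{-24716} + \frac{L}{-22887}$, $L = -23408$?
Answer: $\frac{2 \sqrt{17964683247778469431}}{47139591} \approx 179.83$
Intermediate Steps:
$g = \frac{86436391}{141418773}$ ($g = \frac{10172}{-24716} - \frac{23408}{-22887} = 10172 \left(- \frac{1}{24716}\right) - - \frac{23408}{22887} = - \frac{2543}{6179} + \frac{23408}{22887} = \frac{86436391}{141418773} \approx 0.61121$)
$\sqrt{32337 + g} = \sqrt{32337 + \frac{86436391}{141418773}} = \sqrt{\frac{4573145298892}{141418773}} = \frac{2 \sqrt{17964683247778469431}}{47139591}$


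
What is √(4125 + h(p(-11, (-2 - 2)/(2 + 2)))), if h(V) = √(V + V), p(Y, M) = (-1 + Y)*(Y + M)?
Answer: √(4125 + 12*√2) ≈ 64.358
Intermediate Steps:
p(Y, M) = (-1 + Y)*(M + Y)
h(V) = √2*√V (h(V) = √(2*V) = √2*√V)
√(4125 + h(p(-11, (-2 - 2)/(2 + 2)))) = √(4125 + √2*√((-11)² - (-2 - 2)/(2 + 2) - 1*(-11) + ((-2 - 2)/(2 + 2))*(-11))) = √(4125 + √2*√(121 - (-4)/4 + 11 - 4/4*(-11))) = √(4125 + √2*√(121 - (-4)/4 + 11 - 4*¼*(-11))) = √(4125 + √2*√(121 - 1*(-1) + 11 - 1*(-11))) = √(4125 + √2*√(121 + 1 + 11 + 11)) = √(4125 + √2*√144) = √(4125 + √2*12) = √(4125 + 12*√2)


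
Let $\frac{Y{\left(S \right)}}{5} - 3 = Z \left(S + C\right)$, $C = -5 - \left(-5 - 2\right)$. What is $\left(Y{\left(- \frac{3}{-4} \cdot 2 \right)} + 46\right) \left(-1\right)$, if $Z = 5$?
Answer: $- \frac{297}{2} \approx -148.5$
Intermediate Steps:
$C = 2$ ($C = -5 - -7 = -5 + 7 = 2$)
$Y{\left(S \right)} = 65 + 25 S$ ($Y{\left(S \right)} = 15 + 5 \cdot 5 \left(S + 2\right) = 15 + 5 \cdot 5 \left(2 + S\right) = 15 + 5 \left(10 + 5 S\right) = 15 + \left(50 + 25 S\right) = 65 + 25 S$)
$\left(Y{\left(- \frac{3}{-4} \cdot 2 \right)} + 46\right) \left(-1\right) = \left(\left(65 + 25 - \frac{3}{-4} \cdot 2\right) + 46\right) \left(-1\right) = \left(\left(65 + 25 \left(-3\right) \left(- \frac{1}{4}\right) 2\right) + 46\right) \left(-1\right) = \left(\left(65 + 25 \cdot \frac{3}{4} \cdot 2\right) + 46\right) \left(-1\right) = \left(\left(65 + 25 \cdot \frac{3}{2}\right) + 46\right) \left(-1\right) = \left(\left(65 + \frac{75}{2}\right) + 46\right) \left(-1\right) = \left(\frac{205}{2} + 46\right) \left(-1\right) = \frac{297}{2} \left(-1\right) = - \frac{297}{2}$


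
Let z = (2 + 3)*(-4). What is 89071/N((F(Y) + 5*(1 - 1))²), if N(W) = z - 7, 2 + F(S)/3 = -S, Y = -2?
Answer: -89071/27 ≈ -3298.9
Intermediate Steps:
F(S) = -6 - 3*S (F(S) = -6 + 3*(-S) = -6 - 3*S)
z = -20 (z = 5*(-4) = -20)
N(W) = -27 (N(W) = -20 - 7 = -27)
89071/N((F(Y) + 5*(1 - 1))²) = 89071/(-27) = 89071*(-1/27) = -89071/27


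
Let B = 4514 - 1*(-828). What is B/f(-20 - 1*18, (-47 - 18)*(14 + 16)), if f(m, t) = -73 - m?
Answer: -5342/35 ≈ -152.63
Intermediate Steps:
B = 5342 (B = 4514 + 828 = 5342)
B/f(-20 - 1*18, (-47 - 18)*(14 + 16)) = 5342/(-73 - (-20 - 1*18)) = 5342/(-73 - (-20 - 18)) = 5342/(-73 - 1*(-38)) = 5342/(-73 + 38) = 5342/(-35) = 5342*(-1/35) = -5342/35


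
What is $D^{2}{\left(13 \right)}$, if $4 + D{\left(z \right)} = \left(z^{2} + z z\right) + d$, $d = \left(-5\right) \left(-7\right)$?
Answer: $136161$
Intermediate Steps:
$d = 35$
$D{\left(z \right)} = 31 + 2 z^{2}$ ($D{\left(z \right)} = -4 + \left(\left(z^{2} + z z\right) + 35\right) = -4 + \left(\left(z^{2} + z^{2}\right) + 35\right) = -4 + \left(2 z^{2} + 35\right) = -4 + \left(35 + 2 z^{2}\right) = 31 + 2 z^{2}$)
$D^{2}{\left(13 \right)} = \left(31 + 2 \cdot 13^{2}\right)^{2} = \left(31 + 2 \cdot 169\right)^{2} = \left(31 + 338\right)^{2} = 369^{2} = 136161$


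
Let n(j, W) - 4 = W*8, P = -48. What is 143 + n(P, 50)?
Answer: 547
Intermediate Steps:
n(j, W) = 4 + 8*W (n(j, W) = 4 + W*8 = 4 + 8*W)
143 + n(P, 50) = 143 + (4 + 8*50) = 143 + (4 + 400) = 143 + 404 = 547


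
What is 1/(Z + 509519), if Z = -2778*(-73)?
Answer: 1/712313 ≈ 1.4039e-6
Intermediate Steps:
Z = 202794
1/(Z + 509519) = 1/(202794 + 509519) = 1/712313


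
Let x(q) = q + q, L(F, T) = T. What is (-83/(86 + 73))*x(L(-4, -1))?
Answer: 166/159 ≈ 1.0440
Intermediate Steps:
x(q) = 2*q
(-83/(86 + 73))*x(L(-4, -1)) = (-83/(86 + 73))*(2*(-1)) = (-83/159)*(-2) = ((1/159)*(-83))*(-2) = -83/159*(-2) = 166/159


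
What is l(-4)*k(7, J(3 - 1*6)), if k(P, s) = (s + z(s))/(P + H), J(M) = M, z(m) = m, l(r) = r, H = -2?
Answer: 24/5 ≈ 4.8000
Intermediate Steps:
k(P, s) = 2*s/(-2 + P) (k(P, s) = (s + s)/(P - 2) = (2*s)/(-2 + P) = 2*s/(-2 + P))
l(-4)*k(7, J(3 - 1*6)) = -8*(3 - 1*6)/(-2 + 7) = -8*(3 - 6)/5 = -8*(-3)/5 = -4*(-6/5) = 24/5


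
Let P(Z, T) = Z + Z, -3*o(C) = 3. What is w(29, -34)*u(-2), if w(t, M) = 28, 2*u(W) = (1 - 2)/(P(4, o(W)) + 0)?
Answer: -7/4 ≈ -1.7500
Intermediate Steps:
o(C) = -1 (o(C) = -⅓*3 = -1)
P(Z, T) = 2*Z
u(W) = -1/16 (u(W) = ((1 - 2)/(2*4 + 0))/2 = (-1/(8 + 0))/2 = (-1/8)/2 = (-1*⅛)/2 = (½)*(-⅛) = -1/16)
w(29, -34)*u(-2) = 28*(-1/16) = -7/4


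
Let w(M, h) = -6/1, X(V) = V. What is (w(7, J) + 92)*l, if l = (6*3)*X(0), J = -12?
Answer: 0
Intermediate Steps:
w(M, h) = -6 (w(M, h) = -6*1 = -6)
l = 0 (l = (6*3)*0 = 18*0 = 0)
(w(7, J) + 92)*l = (-6 + 92)*0 = 86*0 = 0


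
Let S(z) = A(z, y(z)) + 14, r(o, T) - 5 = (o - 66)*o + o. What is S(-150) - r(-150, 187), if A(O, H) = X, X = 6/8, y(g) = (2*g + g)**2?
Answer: -128961/4 ≈ -32240.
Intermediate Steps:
y(g) = 9*g**2 (y(g) = (3*g)**2 = 9*g**2)
X = 3/4 (X = 6*(1/8) = 3/4 ≈ 0.75000)
A(O, H) = 3/4
r(o, T) = 5 + o + o*(-66 + o) (r(o, T) = 5 + ((o - 66)*o + o) = 5 + ((-66 + o)*o + o) = 5 + (o*(-66 + o) + o) = 5 + (o + o*(-66 + o)) = 5 + o + o*(-66 + o))
S(z) = 59/4 (S(z) = 3/4 + 14 = 59/4)
S(-150) - r(-150, 187) = 59/4 - (5 + (-150)**2 - 65*(-150)) = 59/4 - (5 + 22500 + 9750) = 59/4 - 1*32255 = 59/4 - 32255 = -128961/4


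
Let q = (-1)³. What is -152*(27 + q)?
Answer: -3952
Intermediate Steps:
q = -1
-152*(27 + q) = -152*(27 - 1) = -152*26 = -3952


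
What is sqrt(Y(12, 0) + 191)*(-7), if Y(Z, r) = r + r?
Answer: -7*sqrt(191) ≈ -96.742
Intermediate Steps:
Y(Z, r) = 2*r
sqrt(Y(12, 0) + 191)*(-7) = sqrt(2*0 + 191)*(-7) = sqrt(0 + 191)*(-7) = sqrt(191)*(-7) = -7*sqrt(191)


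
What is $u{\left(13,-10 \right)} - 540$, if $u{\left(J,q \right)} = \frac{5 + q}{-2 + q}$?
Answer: $- \frac{6475}{12} \approx -539.58$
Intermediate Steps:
$u{\left(J,q \right)} = \frac{5 + q}{-2 + q}$
$u{\left(13,-10 \right)} - 540 = \frac{5 - 10}{-2 - 10} - 540 = \frac{1}{-12} \left(-5\right) - 540 = \left(- \frac{1}{12}\right) \left(-5\right) - 540 = \frac{5}{12} - 540 = - \frac{6475}{12}$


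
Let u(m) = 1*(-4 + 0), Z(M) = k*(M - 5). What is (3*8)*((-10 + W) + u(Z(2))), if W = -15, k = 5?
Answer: -696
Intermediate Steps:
Z(M) = -25 + 5*M (Z(M) = 5*(M - 5) = 5*(-5 + M) = -25 + 5*M)
u(m) = -4 (u(m) = 1*(-4) = -4)
(3*8)*((-10 + W) + u(Z(2))) = (3*8)*((-10 - 15) - 4) = 24*(-25 - 4) = 24*(-29) = -696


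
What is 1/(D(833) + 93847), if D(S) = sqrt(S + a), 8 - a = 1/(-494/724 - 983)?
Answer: 33418259771/3136203125254462 - 5*sqrt(4265631993419)/3136203125254462 ≈ 1.0652e-5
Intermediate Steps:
a = 2849106/356093 (a = 8 - 1/(-494/724 - 983) = 8 - 1/(-494*1/724 - 983) = 8 - 1/(-247/362 - 983) = 8 - 1/(-356093/362) = 8 - 1*(-362/356093) = 8 + 362/356093 = 2849106/356093 ≈ 8.0010)
D(S) = sqrt(2849106/356093 + S) (D(S) = sqrt(S + 2849106/356093) = sqrt(2849106/356093 + S))
1/(D(833) + 93847) = 1/(sqrt(1014546702858 + 126802224649*833)/356093 + 93847) = 1/(sqrt(1014546702858 + 105626253132617)/356093 + 93847) = 1/(sqrt(106640799835475)/356093 + 93847) = 1/((5*sqrt(4265631993419))/356093 + 93847) = 1/(5*sqrt(4265631993419)/356093 + 93847) = 1/(93847 + 5*sqrt(4265631993419)/356093)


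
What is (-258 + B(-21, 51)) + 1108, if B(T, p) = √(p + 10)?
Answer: 850 + √61 ≈ 857.81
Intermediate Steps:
B(T, p) = √(10 + p)
(-258 + B(-21, 51)) + 1108 = (-258 + √(10 + 51)) + 1108 = (-258 + √61) + 1108 = 850 + √61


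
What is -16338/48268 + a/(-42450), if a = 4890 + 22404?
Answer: -167581241/170748050 ≈ -0.98145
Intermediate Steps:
a = 27294
-16338/48268 + a/(-42450) = -16338/48268 + 27294/(-42450) = -16338*1/48268 + 27294*(-1/42450) = -8169/24134 - 4549/7075 = -167581241/170748050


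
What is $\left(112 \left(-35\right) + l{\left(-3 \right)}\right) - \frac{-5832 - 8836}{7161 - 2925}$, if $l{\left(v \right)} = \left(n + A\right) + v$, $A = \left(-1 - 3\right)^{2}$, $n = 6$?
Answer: $- \frac{4127492}{1059} \approx -3897.5$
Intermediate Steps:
$A = 16$ ($A = \left(-4\right)^{2} = 16$)
$l{\left(v \right)} = 22 + v$ ($l{\left(v \right)} = \left(6 + 16\right) + v = 22 + v$)
$\left(112 \left(-35\right) + l{\left(-3 \right)}\right) - \frac{-5832 - 8836}{7161 - 2925} = \left(112 \left(-35\right) + \left(22 - 3\right)\right) - \frac{-5832 - 8836}{7161 - 2925} = \left(-3920 + 19\right) - - \frac{14668}{4236} = -3901 - \left(-14668\right) \frac{1}{4236} = -3901 - - \frac{3667}{1059} = -3901 + \frac{3667}{1059} = - \frac{4127492}{1059}$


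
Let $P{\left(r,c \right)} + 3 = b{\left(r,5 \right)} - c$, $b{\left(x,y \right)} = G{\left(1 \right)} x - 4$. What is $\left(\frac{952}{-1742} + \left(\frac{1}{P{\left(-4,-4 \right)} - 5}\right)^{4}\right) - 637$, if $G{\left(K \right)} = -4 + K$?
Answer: $- \frac{142156697}{222976} \approx -637.54$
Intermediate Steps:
$b{\left(x,y \right)} = -4 - 3 x$ ($b{\left(x,y \right)} = \left(-4 + 1\right) x - 4 = - 3 x - 4 = -4 - 3 x$)
$P{\left(r,c \right)} = -7 - c - 3 r$ ($P{\left(r,c \right)} = -3 - \left(4 + c + 3 r\right) = -7 - c - 3 r$)
$\left(\frac{952}{-1742} + \left(\frac{1}{P{\left(-4,-4 \right)} - 5}\right)^{4}\right) - 637 = \left(\frac{952}{-1742} + \left(\frac{1}{\left(-7 - -4 - -12\right) - 5}\right)^{4}\right) - 637 = \left(952 \left(- \frac{1}{1742}\right) + \left(\frac{1}{\left(-7 + 4 + 12\right) - 5}\right)^{4}\right) - 637 = \left(- \frac{476}{871} + \left(\frac{1}{9 - 5}\right)^{4}\right) - 637 = \left(- \frac{476}{871} + \left(\frac{1}{4}\right)^{4}\right) - 637 = \left(- \frac{476}{871} + \frac{1}{256}\right) - 637 = - \frac{120985}{222976} - 637 = - \frac{142156697}{222976}$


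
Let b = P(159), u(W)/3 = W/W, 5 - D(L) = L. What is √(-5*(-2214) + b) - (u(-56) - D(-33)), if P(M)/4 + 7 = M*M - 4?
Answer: 35 + 5*√4486 ≈ 369.89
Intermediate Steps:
D(L) = 5 - L
u(W) = 3 (u(W) = 3*(W/W) = 3*1 = 3)
P(M) = -44 + 4*M² (P(M) = -28 + 4*(M*M - 4) = -28 + 4*(M² - 4) = -28 + 4*(-4 + M²) = -28 + (-16 + 4*M²) = -44 + 4*M²)
b = 101080 (b = -44 + 4*159² = -44 + 4*25281 = -44 + 101124 = 101080)
√(-5*(-2214) + b) - (u(-56) - D(-33)) = √(-5*(-2214) + 101080) - (3 - (5 - 1*(-33))) = √(11070 + 101080) - (3 - (5 + 33)) = √112150 - (3 - 1*38) = 5*√4486 - (3 - 38) = 5*√4486 - 1*(-35) = 5*√4486 + 35 = 35 + 5*√4486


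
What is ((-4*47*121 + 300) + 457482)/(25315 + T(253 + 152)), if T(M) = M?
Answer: 217517/12860 ≈ 16.914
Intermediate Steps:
((-4*47*121 + 300) + 457482)/(25315 + T(253 + 152)) = ((-4*47*121 + 300) + 457482)/(25315 + (253 + 152)) = ((-188*121 + 300) + 457482)/(25315 + 405) = ((-22748 + 300) + 457482)/25720 = (-22448 + 457482)*(1/25720) = 435034*(1/25720) = 217517/12860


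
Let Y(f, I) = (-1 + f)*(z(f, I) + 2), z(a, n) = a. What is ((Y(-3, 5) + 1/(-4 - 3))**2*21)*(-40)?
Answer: -87480/7 ≈ -12497.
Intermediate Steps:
Y(f, I) = (-1 + f)*(2 + f) (Y(f, I) = (-1 + f)*(f + 2) = (-1 + f)*(2 + f))
((Y(-3, 5) + 1/(-4 - 3))**2*21)*(-40) = (((-2 - 3 + (-3)**2) + 1/(-4 - 3))**2*21)*(-40) = (((-2 - 3 + 9) + 1/(-7))**2*21)*(-40) = ((4 - 1/7)**2*21)*(-40) = ((27/7)**2*21)*(-40) = ((729/49)*21)*(-40) = (2187/7)*(-40) = -87480/7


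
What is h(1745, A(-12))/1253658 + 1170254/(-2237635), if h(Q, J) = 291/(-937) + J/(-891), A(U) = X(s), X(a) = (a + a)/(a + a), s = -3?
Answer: -87488037830404991/167285223947396115 ≈ -0.52299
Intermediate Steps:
X(a) = 1 (X(a) = (2*a)/((2*a)) = (2*a)*(1/(2*a)) = 1)
A(U) = 1
h(Q, J) = -291/937 - J/891 (h(Q, J) = 291*(-1/937) + J*(-1/891) = -291/937 - J/891)
h(1745, A(-12))/1253658 + 1170254/(-2237635) = (-291/937 - 1/891*1)/1253658 + 1170254/(-2237635) = (-291/937 - 1/891)*(1/1253658) + 1170254*(-1/2237635) = -260218/834867*1/1253658 - 1170254/2237635 = -18587/74759835249 - 1170254/2237635 = -87488037830404991/167285223947396115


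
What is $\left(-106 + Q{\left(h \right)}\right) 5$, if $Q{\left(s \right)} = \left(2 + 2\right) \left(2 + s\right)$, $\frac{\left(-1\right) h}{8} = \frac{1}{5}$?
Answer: $-522$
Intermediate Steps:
$h = - \frac{8}{5} \approx -1.6$
$Q{\left(s \right)} = 8 + 4 s$ ($Q{\left(s \right)} = 4 \left(2 + s\right) = 8 + 4 s$)
$\left(-106 + Q{\left(h \right)}\right) 5 = \left(-106 + \left(8 + 4 \left(- \frac{8}{5}\right)\right)\right) 5 = \left(-106 + \left(8 - \frac{32}{5}\right)\right) 5 = \left(-106 + \frac{8}{5}\right) 5 = \left(- \frac{522}{5}\right) 5 = -522$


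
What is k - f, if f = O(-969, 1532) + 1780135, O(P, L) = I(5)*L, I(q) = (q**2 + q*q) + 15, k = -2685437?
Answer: -4565152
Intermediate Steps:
I(q) = 15 + 2*q**2 (I(q) = (q**2 + q**2) + 15 = 2*q**2 + 15 = 15 + 2*q**2)
O(P, L) = 65*L (O(P, L) = (15 + 2*5**2)*L = (15 + 2*25)*L = (15 + 50)*L = 65*L)
f = 1879715 (f = 65*1532 + 1780135 = 99580 + 1780135 = 1879715)
k - f = -2685437 - 1*1879715 = -2685437 - 1879715 = -4565152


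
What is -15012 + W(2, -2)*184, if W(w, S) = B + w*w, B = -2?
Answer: -14644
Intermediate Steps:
W(w, S) = -2 + w² (W(w, S) = -2 + w*w = -2 + w²)
-15012 + W(2, -2)*184 = -15012 + (-2 + 2²)*184 = -15012 + (-2 + 4)*184 = -15012 + 2*184 = -15012 + 368 = -14644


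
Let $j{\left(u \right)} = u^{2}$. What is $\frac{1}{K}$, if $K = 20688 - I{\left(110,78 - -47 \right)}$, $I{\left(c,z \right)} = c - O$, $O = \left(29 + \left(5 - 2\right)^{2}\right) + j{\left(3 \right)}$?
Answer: $\frac{1}{20625} \approx 4.8485 \cdot 10^{-5}$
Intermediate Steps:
$O = 47$ ($O = \left(29 + \left(5 - 2\right)^{2}\right) + 3^{2} = \left(29 + 3^{2}\right) + 9 = \left(29 + 9\right) + 9 = 38 + 9 = 47$)
$I{\left(c,z \right)} = -47 + c$ ($I{\left(c,z \right)} = c - 47 = -47 + c$)
$K = 20625$ ($K = 20688 - \left(-47 + 110\right) = 20688 - 63 = 20625$)
$\frac{1}{K} = \frac{1}{20625}$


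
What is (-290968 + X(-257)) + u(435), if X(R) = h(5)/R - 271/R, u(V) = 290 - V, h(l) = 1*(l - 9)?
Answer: -74815766/257 ≈ -2.9111e+5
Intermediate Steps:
h(l) = -9 + l (h(l) = 1*(-9 + l) = -9 + l)
X(R) = -275/R (X(R) = (-9 + 5)/R - 271/R = -4/R - 271/R = -275/R)
(-290968 + X(-257)) + u(435) = (-290968 - 275/(-257)) + (290 - 1*435) = (-290968 - 275*(-1/257)) + (290 - 435) = (-290968 + 275/257) - 145 = -74778501/257 - 145 = -74815766/257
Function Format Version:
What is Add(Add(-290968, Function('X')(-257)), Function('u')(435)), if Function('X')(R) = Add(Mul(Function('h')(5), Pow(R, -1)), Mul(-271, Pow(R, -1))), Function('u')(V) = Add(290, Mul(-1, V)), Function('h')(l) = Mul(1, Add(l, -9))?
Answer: Rational(-74815766, 257) ≈ -2.9111e+5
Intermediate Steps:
Function('h')(l) = Add(-9, l) (Function('h')(l) = Mul(1, Add(-9, l)) = Add(-9, l))
Function('X')(R) = Mul(-275, Pow(R, -1)) (Function('X')(R) = Add(Mul(Add(-9, 5), Pow(R, -1)), Mul(-271, Pow(R, -1))) = Add(Mul(-4, Pow(R, -1)), Mul(-271, Pow(R, -1))) = Mul(-275, Pow(R, -1)))
Add(Add(-290968, Function('X')(-257)), Function('u')(435)) = Add(Add(-290968, Mul(-275, Pow(-257, -1))), Add(290, Mul(-1, 435))) = Add(Add(-290968, Mul(-275, Rational(-1, 257))), Add(290, -435)) = Add(Add(-290968, Rational(275, 257)), -145) = Add(Rational(-74778501, 257), -145) = Rational(-74815766, 257)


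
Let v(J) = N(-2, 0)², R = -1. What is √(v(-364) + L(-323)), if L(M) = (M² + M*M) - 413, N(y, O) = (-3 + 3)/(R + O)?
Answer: √208245 ≈ 456.34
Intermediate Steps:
N(y, O) = 0 (N(y, O) = (-3 + 3)/(-1 + O) = 0/(-1 + O) = 0)
L(M) = -413 + 2*M² (L(M) = (M² + M²) - 413 = 2*M² - 413 = -413 + 2*M²)
v(J) = 0 (v(J) = 0² = 0)
√(v(-364) + L(-323)) = √(0 + (-413 + 2*(-323)²)) = √(0 + (-413 + 2*104329)) = √(0 + (-413 + 208658)) = √(0 + 208245) = √208245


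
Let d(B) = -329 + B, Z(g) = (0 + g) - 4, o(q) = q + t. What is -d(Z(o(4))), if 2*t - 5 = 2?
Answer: 651/2 ≈ 325.50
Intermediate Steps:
t = 7/2 (t = 5/2 + (1/2)*2 = 5/2 + 1 = 7/2 ≈ 3.5000)
o(q) = 7/2 + q (o(q) = q + 7/2 = 7/2 + q)
Z(g) = -4 + g (Z(g) = g - 4 = -4 + g)
-d(Z(o(4))) = -(-329 + (-4 + (7/2 + 4))) = -(-329 + (-4 + 15/2)) = -(-329 + 7/2) = -1*(-651/2) = 651/2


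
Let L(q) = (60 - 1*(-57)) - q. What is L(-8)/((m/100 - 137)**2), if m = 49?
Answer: 1250000/186349801 ≈ 0.0067078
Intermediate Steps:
L(q) = 117 - q (L(q) = (60 + 57) - q = 117 - q)
L(-8)/((m/100 - 137)**2) = (117 - 1*(-8))/((49/100 - 137)**2) = (117 + 8)/((49*(1/100) - 137)**2) = 125/((49/100 - 137)**2) = 125/((-13651/100)**2) = 125/(186349801/10000) = 125*(10000/186349801) = 1250000/186349801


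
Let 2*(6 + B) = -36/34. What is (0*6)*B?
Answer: 0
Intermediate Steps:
B = -111/17 (B = -6 + (-36/34)/2 = -6 + (-36*1/34)/2 = -6 + (½)*(-18/17) = -6 - 9/17 = -111/17 ≈ -6.5294)
(0*6)*B = (0*6)*(-111/17) = 0*(-111/17) = 0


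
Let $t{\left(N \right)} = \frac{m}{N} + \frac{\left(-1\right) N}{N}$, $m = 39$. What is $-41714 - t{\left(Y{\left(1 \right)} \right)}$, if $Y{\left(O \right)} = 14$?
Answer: $- \frac{584021}{14} \approx -41716.0$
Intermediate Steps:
$t{\left(N \right)} = -1 + \frac{39}{N}$ ($t{\left(N \right)} = \frac{39}{N} + \frac{\left(-1\right) N}{N} = \frac{39}{N} - 1 = -1 + \frac{39}{N}$)
$-41714 - t{\left(Y{\left(1 \right)} \right)} = -41714 - \frac{39 - 14}{14} = -41714 - \frac{1}{14} \cdot 25 = -41714 - \frac{25}{14} = - \frac{584021}{14}$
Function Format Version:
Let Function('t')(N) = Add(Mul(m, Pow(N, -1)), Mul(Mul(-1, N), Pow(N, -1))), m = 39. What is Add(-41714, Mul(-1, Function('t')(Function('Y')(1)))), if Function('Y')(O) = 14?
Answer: Rational(-584021, 14) ≈ -41716.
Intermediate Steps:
Function('t')(N) = Add(-1, Mul(39, Pow(N, -1))) (Function('t')(N) = Add(Mul(39, Pow(N, -1)), Mul(Mul(-1, N), Pow(N, -1))) = Add(Mul(39, Pow(N, -1)), -1) = Add(-1, Mul(39, Pow(N, -1))))
Add(-41714, Mul(-1, Function('t')(Function('Y')(1)))) = Add(-41714, Mul(-1, Mul(Pow(14, -1), Add(39, Mul(-1, 14))))) = Add(-41714, Mul(-1, Mul(Rational(1, 14), Add(39, -14)))) = Add(-41714, Mul(-1, Mul(Rational(1, 14), 25))) = Add(-41714, Mul(-1, Rational(25, 14))) = Add(-41714, Rational(-25, 14)) = Rational(-584021, 14)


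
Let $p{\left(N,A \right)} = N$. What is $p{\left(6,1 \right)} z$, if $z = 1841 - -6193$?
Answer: $48204$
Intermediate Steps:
$z = 8034$ ($z = 1841 + 6193 = 8034$)
$p{\left(6,1 \right)} z = 6 \cdot 8034 = 48204$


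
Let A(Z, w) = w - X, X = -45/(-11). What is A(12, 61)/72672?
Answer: 313/399696 ≈ 0.00078310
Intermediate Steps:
X = 45/11 (X = -45*(-1/11) = 45/11 ≈ 4.0909)
A(Z, w) = -45/11 + w (A(Z, w) = w - 1*45/11 = w - 45/11 = -45/11 + w)
A(12, 61)/72672 = (-45/11 + 61)/72672 = (626/11)*(1/72672) = 313/399696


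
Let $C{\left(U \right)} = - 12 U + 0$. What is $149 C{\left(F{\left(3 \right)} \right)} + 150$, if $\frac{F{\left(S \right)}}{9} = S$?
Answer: $-48126$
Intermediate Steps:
$F{\left(S \right)} = 9 S$
$C{\left(U \right)} = - 12 U$
$149 C{\left(F{\left(3 \right)} \right)} + 150 = 149 \left(- 12 \cdot 9 \cdot 3\right) + 150 = 149 \left(\left(-12\right) 27\right) + 150 = 149 \left(-324\right) + 150 = -48276 + 150 = -48126$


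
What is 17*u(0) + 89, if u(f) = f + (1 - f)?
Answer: 106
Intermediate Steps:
u(f) = 1
17*u(0) + 89 = 17*1 + 89 = 17 + 89 = 106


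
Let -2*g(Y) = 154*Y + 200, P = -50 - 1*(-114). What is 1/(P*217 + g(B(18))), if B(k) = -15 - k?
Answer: 1/16329 ≈ 6.1241e-5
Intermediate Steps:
P = 64 (P = -50 + 114 = 64)
g(Y) = -100 - 77*Y (g(Y) = -(154*Y + 200)/2 = -(200 + 154*Y)/2 = -100 - 77*Y)
1/(P*217 + g(B(18))) = 1/(64*217 + (-100 - 77*(-15 - 1*18))) = 1/(13888 + (-100 - 77*(-15 - 18))) = 1/(13888 + (-100 - 77*(-33))) = 1/(13888 + (-100 + 2541)) = 1/(13888 + 2441) = 1/16329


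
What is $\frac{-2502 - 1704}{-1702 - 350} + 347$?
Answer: $\frac{119375}{342} \approx 349.05$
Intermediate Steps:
$\frac{-2502 - 1704}{-1702 - 350} + 347 = - \frac{4206}{-1702 - 350} + 347 = - \frac{4206}{-2052} + 347 = \left(-4206\right) \left(- \frac{1}{2052}\right) + 347 = \frac{701}{342} + 347 = \frac{119375}{342}$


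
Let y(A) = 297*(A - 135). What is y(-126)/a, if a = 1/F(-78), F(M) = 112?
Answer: -8681904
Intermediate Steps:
y(A) = -40095 + 297*A (y(A) = 297*(-135 + A) = -40095 + 297*A)
a = 1/112 ≈ 0.0089286
y(-126)/a = (-40095 + 297*(-126))/(1/112) = (-40095 - 37422)*112 = -77517*112 = -8681904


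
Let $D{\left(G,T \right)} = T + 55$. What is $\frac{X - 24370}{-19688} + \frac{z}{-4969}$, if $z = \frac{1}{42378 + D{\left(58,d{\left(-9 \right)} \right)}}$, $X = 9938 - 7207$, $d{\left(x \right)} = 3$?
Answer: $\frac{1140724137397}{1037874990248} \approx 1.0991$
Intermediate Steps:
$D{\left(G,T \right)} = 55 + T$
$X = 2731$ ($X = 9938 - 7207 = 2731$)
$z = \frac{1}{42436}$ ($z = \frac{1}{42378 + \left(55 + 3\right)} = \frac{1}{42378 + 58} = \frac{1}{42436} \approx 2.3565 \cdot 10^{-5}$)
$\frac{X - 24370}{-19688} + \frac{z}{-4969} = \frac{2731 - 24370}{-19688} + \frac{1}{42436 \left(-4969\right)} = \left(-21639\right) \left(- \frac{1}{19688}\right) + \frac{1}{42436} \left(- \frac{1}{4969}\right) = \frac{21639}{19688} - \frac{1}{210864484} = \frac{1140724137397}{1037874990248}$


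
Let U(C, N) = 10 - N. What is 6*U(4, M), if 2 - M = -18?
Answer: -60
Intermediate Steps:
M = 20 (M = 2 - 1*(-18) = 2 + 18 = 20)
6*U(4, M) = 6*(10 - 1*20) = 6*(10 - 20) = 6*(-10) = -60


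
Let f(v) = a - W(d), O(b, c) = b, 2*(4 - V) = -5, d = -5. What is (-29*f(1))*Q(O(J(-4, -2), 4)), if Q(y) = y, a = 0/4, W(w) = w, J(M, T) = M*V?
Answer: 3770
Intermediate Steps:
V = 13/2 (V = 4 - ½*(-5) = 4 + 5/2 = 13/2 ≈ 6.5000)
J(M, T) = 13*M/2 (J(M, T) = M*(13/2) = 13*M/2)
a = 0 (a = 0*(¼) = 0)
f(v) = 5 (f(v) = 0 - 1*(-5) = 0 + 5 = 5)
(-29*f(1))*Q(O(J(-4, -2), 4)) = (-29*5)*((13/2)*(-4)) = -145*(-26) = 3770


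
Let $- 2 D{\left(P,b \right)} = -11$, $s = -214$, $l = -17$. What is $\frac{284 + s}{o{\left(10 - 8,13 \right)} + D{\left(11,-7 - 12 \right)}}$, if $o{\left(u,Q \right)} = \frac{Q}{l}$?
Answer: $\frac{340}{23} \approx 14.783$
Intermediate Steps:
$D{\left(P,b \right)} = \frac{11}{2}$ ($D{\left(P,b \right)} = \left(- \frac{1}{2}\right) \left(-11\right) = \frac{11}{2}$)
$o{\left(u,Q \right)} = - \frac{Q}{17}$ ($o{\left(u,Q \right)} = \frac{Q}{-17} = Q \left(- \frac{1}{17}\right) = - \frac{Q}{17}$)
$\frac{284 + s}{o{\left(10 - 8,13 \right)} + D{\left(11,-7 - 12 \right)}} = \frac{284 - 214}{\left(- \frac{1}{17}\right) 13 + \frac{11}{2}} = \frac{70}{- \frac{13}{17} + \frac{11}{2}} = \frac{70}{\frac{161}{34}} = 70 \cdot \frac{34}{161} = \frac{340}{23}$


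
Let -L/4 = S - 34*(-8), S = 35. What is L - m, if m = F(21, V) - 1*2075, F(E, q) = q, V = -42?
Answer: 889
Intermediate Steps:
L = -1228 (L = -4*(35 - 34*(-8)) = -4*(35 + 272) = -4*307 = -1228)
m = -2117 (m = -42 - 1*2075 = -42 - 2075 = -2117)
L - m = -1228 - 1*(-2117) = -1228 + 2117 = 889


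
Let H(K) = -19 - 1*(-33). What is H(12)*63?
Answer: 882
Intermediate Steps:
H(K) = 14 (H(K) = -19 + 33 = 14)
H(12)*63 = 14*63 = 882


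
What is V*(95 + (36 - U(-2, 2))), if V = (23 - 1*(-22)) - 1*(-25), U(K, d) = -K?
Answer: 9030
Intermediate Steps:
V = 70 (V = (23 + 22) + 25 = 45 + 25 = 70)
V*(95 + (36 - U(-2, 2))) = 70*(95 + (36 - (-1)*(-2))) = 70*(95 + (36 - 1*2)) = 70*(95 + (36 - 2)) = 70*(95 + 34) = 70*129 = 9030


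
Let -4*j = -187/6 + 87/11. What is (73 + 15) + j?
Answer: 24767/264 ≈ 93.814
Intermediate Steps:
j = 1535/264 (j = -(-187/6 + 87/11)/4 = -1/4*(-1535/66) = 1535/264 ≈ 5.8144)
(73 + 15) + j = (73 + 15) + 1535/264 = 88 + 1535/264 = 24767/264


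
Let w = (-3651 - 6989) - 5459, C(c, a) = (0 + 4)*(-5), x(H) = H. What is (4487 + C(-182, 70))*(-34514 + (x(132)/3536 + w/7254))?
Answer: -12675757330807/82212 ≈ -1.5418e+8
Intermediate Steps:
C(c, a) = -20 (C(c, a) = 4*(-5) = -20)
w = -16099 (w = -10640 - 5459 = -16099)
(4487 + C(-182, 70))*(-34514 + (x(132)/3536 + w/7254)) = (4487 - 20)*(-34514 + (132/3536 - 16099/7254)) = 4467*(-34514 + (132*(1/3536) - 16099*1/7254)) = 4467*(-34514 + (33/884 - 16099/7254)) = 4467*(-34514 - 538159/246636) = 4467*(-8512933063/246636) = -12675757330807/82212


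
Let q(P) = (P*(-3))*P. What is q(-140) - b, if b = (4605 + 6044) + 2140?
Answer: -71589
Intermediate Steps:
q(P) = -3*P² (q(P) = (-3*P)*P = -3*P²)
b = 12789 (b = 10649 + 2140 = 12789)
q(-140) - b = -3*(-140)² - 1*12789 = -3*19600 - 12789 = -58800 - 12789 = -71589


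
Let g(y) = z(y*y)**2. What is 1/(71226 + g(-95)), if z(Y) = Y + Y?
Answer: 1/325873726 ≈ 3.0687e-9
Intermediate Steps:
z(Y) = 2*Y
g(y) = 4*y**4 (g(y) = (2*(y*y))**2 = (2*y**2)**2 = 4*y**4)
1/(71226 + g(-95)) = 1/(71226 + 4*(-95)**4) = 1/(71226 + 4*81450625) = 1/(71226 + 325802500) = 1/325873726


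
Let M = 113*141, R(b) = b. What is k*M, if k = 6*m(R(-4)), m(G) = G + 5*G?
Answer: -2294352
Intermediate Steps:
M = 15933
m(G) = 6*G
k = -144 (k = 6*(6*(-4)) = 6*(-24) = -144)
k*M = -144*15933 = -2294352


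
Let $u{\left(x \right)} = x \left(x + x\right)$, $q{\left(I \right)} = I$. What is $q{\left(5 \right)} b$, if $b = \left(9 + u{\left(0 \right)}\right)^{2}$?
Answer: $405$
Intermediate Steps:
$u{\left(x \right)} = 2 x^{2}$ ($u{\left(x \right)} = x 2 x = 2 x^{2}$)
$b = 81$ ($b = \left(9 + 2 \cdot 0^{2}\right)^{2} = \left(9 + 2 \cdot 0\right)^{2} = \left(9 + 0\right)^{2} = 9^{2} = 81$)
$q{\left(5 \right)} b = 5 \cdot 81 = 405$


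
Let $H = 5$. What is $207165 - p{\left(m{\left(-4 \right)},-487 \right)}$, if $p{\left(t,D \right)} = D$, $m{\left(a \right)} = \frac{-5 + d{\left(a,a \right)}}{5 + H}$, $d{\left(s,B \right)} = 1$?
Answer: $207652$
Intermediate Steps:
$m{\left(a \right)} = - \frac{2}{5}$ ($m{\left(a \right)} = \frac{-5 + 1}{5 + 5} = - \frac{4}{10} = \left(-4\right) \frac{1}{10} = - \frac{2}{5}$)
$207165 - p{\left(m{\left(-4 \right)},-487 \right)} = 207165 - -487 = 207165 + 487 = 207652$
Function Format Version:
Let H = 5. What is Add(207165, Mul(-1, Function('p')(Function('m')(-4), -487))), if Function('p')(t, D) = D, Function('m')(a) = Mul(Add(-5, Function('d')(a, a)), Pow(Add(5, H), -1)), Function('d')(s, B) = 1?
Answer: 207652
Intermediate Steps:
Function('m')(a) = Rational(-2, 5) (Function('m')(a) = Mul(Add(-5, 1), Pow(Add(5, 5), -1)) = Mul(-4, Pow(10, -1)) = Mul(-4, Rational(1, 10)) = Rational(-2, 5))
Add(207165, Mul(-1, Function('p')(Function('m')(-4), -487))) = Add(207165, Mul(-1, -487)) = Add(207165, 487) = 207652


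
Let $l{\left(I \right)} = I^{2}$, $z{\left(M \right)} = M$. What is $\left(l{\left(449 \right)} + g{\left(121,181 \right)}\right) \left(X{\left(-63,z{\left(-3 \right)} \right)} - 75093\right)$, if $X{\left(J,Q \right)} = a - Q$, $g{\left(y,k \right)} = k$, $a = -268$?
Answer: $-15205887956$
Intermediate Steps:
$X{\left(J,Q \right)} = -268 - Q$
$\left(l{\left(449 \right)} + g{\left(121,181 \right)}\right) \left(X{\left(-63,z{\left(-3 \right)} \right)} - 75093\right) = \left(449^{2} + 181\right) \left(\left(-268 - -3\right) - 75093\right) = \left(201601 + 181\right) \left(\left(-268 + 3\right) - 75093\right) = 201782 \left(-265 - 75093\right) = 201782 \left(-75358\right) = -15205887956$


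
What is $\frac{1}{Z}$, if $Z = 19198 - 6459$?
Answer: $\frac{1}{12739} \approx 7.8499 \cdot 10^{-5}$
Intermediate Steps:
$Z = 12739$ ($Z = 19198 - 6459 = 12739$)
$\frac{1}{Z} = \frac{1}{12739}$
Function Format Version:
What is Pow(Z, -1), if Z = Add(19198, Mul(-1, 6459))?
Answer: Rational(1, 12739) ≈ 7.8499e-5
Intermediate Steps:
Z = 12739 (Z = Add(19198, -6459) = 12739)
Pow(Z, -1) = Pow(12739, -1) = Rational(1, 12739)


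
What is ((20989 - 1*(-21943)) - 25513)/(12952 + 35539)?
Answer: 17419/48491 ≈ 0.35922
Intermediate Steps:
((20989 - 1*(-21943)) - 25513)/(12952 + 35539) = ((20989 + 21943) - 25513)/48491 = (42932 - 25513)*(1/48491) = 17419*(1/48491) = 17419/48491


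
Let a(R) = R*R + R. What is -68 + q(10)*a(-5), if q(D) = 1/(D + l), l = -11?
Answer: -88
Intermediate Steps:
a(R) = R + R**2 (a(R) = R**2 + R = R + R**2)
q(D) = 1/(-11 + D) (q(D) = 1/(D - 11) = 1/(-11 + D))
-68 + q(10)*a(-5) = -68 + (-5*(1 - 5))/(-11 + 10) = -68 + (-5*(-4))/(-1) = -68 - 1*20 = -68 - 20 = -88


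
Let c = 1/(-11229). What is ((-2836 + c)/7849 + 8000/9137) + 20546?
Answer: 16546158846434677/805302478677 ≈ 20547.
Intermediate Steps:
c = -1/11229 ≈ -8.9055e-5
((-2836 + c)/7849 + 8000/9137) + 20546 = ((-2836 - 1/11229)/7849 + 8000/9137) + 20546 = (-31845445/11229*1/7849 + 8000*(1/9137)) + 20546 = (-31845445/88136421 + 8000/9137) + 20546 = 414119537035/805302478677 + 20546 = 16546158846434677/805302478677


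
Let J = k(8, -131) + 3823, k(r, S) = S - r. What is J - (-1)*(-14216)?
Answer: -10532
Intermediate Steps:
J = 3684 (J = (-131 - 1*8) + 3823 = (-131 - 8) + 3823 = -139 + 3823 = 3684)
J - (-1)*(-14216) = 3684 - (-1)*(-14216) = 3684 - 1*14216 = 3684 - 14216 = -10532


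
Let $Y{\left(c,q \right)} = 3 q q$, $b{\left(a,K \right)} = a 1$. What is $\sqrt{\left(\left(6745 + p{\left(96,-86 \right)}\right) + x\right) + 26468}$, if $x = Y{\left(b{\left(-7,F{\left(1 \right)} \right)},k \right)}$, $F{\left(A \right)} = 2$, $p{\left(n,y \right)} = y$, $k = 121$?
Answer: $5 \sqrt{3082} \approx 277.58$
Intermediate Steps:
$b{\left(a,K \right)} = a$
$Y{\left(c,q \right)} = 3 q^{2}$
$x = 43923$ ($x = 3 \cdot 121^{2} = 3 \cdot 14641 = 43923$)
$\sqrt{\left(\left(6745 + p{\left(96,-86 \right)}\right) + x\right) + 26468} = \sqrt{\left(\left(6745 - 86\right) + 43923\right) + 26468} = \sqrt{\left(6659 + 43923\right) + 26468} = \sqrt{50582 + 26468} = \sqrt{77050} = 5 \sqrt{3082}$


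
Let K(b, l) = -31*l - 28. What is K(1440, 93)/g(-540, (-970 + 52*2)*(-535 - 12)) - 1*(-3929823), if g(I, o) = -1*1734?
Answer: 6814315993/1734 ≈ 3.9298e+6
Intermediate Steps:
g(I, o) = -1734
K(b, l) = -28 - 31*l
K(1440, 93)/g(-540, (-970 + 52*2)*(-535 - 12)) - 1*(-3929823) = (-28 - 31*93)/(-1734) - 1*(-3929823) = (-28 - 2883)*(-1/1734) + 3929823 = -2911*(-1/1734) + 3929823 = 2911/1734 + 3929823 = 6814315993/1734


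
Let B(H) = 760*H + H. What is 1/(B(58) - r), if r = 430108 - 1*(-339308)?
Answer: -1/725278 ≈ -1.3788e-6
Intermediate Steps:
r = 769416 (r = 430108 + 339308 = 769416)
B(H) = 761*H
1/(B(58) - r) = 1/(761*58 - 1*769416) = 1/(44138 - 769416) = 1/(-725278) = -1/725278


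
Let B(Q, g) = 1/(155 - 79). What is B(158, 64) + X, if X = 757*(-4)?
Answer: -230127/76 ≈ -3028.0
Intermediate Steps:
B(Q, g) = 1/76
X = -3028
B(158, 64) + X = 1/76 - 3028 = -230127/76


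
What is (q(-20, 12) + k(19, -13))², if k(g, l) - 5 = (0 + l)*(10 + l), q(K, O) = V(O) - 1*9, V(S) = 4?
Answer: 1521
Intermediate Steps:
q(K, O) = -5 (q(K, O) = 4 - 1*9 = 4 - 9 = -5)
k(g, l) = 5 + l*(10 + l) (k(g, l) = 5 + (0 + l)*(10 + l) = 5 + l*(10 + l))
(q(-20, 12) + k(19, -13))² = (-5 + (5 + (-13)² + 10*(-13)))² = (-5 + (5 + 169 - 130))² = (-5 + 44)² = 39² = 1521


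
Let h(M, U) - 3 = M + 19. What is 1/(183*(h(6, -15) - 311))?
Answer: -1/51789 ≈ -1.9309e-5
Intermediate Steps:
h(M, U) = 22 + M (h(M, U) = 3 + (M + 19) = 3 + (19 + M) = 22 + M)
1/(183*(h(6, -15) - 311)) = 1/(183*((22 + 6) - 311)) = 1/(183*(28 - 311)) = 1/(183*(-283)) = 1/(-51789) = -1/51789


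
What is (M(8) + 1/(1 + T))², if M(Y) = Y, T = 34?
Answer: 78961/1225 ≈ 64.458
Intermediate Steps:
(M(8) + 1/(1 + T))² = (8 + 1/(1 + 34))² = (8 + 1/35)² = (281/35)² = 78961/1225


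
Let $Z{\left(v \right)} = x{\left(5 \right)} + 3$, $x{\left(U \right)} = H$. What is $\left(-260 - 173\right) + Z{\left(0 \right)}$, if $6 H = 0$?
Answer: $-430$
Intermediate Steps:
$H = 0$ ($H = \frac{1}{6} \cdot 0 = 0$)
$x{\left(U \right)} = 0$
$Z{\left(v \right)} = 3$ ($Z{\left(v \right)} = 0 + 3 = 3$)
$\left(-260 - 173\right) + Z{\left(0 \right)} = \left(-260 - 173\right) + 3 = -433 + 3 = -430$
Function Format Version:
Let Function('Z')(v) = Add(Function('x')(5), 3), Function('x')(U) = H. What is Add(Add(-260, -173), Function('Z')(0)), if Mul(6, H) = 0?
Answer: -430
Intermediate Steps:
H = 0 (H = Mul(Rational(1, 6), 0) = 0)
Function('x')(U) = 0
Function('Z')(v) = 3 (Function('Z')(v) = Add(0, 3) = 3)
Add(Add(-260, -173), Function('Z')(0)) = Add(Add(-260, -173), 3) = Add(-433, 3) = -430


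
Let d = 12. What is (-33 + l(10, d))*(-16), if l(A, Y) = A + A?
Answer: 208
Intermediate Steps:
l(A, Y) = 2*A
(-33 + l(10, d))*(-16) = (-33 + 2*10)*(-16) = (-33 + 20)*(-16) = -13*(-16) = 208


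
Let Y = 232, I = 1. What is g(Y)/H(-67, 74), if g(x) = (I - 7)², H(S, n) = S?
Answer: -36/67 ≈ -0.53731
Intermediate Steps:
g(x) = 36 (g(x) = (1 - 7)² = (-6)² = 36)
g(Y)/H(-67, 74) = 36/(-67) = 36*(-1/67) = -36/67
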